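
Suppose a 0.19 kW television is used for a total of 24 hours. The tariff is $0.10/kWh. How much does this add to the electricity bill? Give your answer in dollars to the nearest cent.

Energy = 0.19 kW × 24 h = 4.56 kWh
Cost = 4.56 kWh × $0.10/kWh = $0.46

$0.46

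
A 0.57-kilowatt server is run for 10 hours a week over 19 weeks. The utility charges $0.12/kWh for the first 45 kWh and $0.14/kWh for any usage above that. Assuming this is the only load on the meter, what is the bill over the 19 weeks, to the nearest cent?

$14.26

Runtime = 10 h/week × 19 weeks = 190 h
Energy = 0.57 kW × 190 h = 108.3 kWh
Tier 1 (0–45 kWh): 45 × $0.12 = $5.4
Above 45 kWh: 63.3 × $0.14 = $8.862
Bill = $14.26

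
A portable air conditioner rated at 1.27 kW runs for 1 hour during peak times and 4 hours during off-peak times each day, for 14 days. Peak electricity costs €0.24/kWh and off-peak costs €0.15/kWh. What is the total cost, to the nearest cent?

€14.94

Peak energy = 1.27 kW × 1 h × 14 = 17.78 kWh
Off-peak energy = 1.27 kW × 4 h × 14 = 71.12 kWh
Cost = 17.78 × €0.24 + 71.12 × €0.15 = €4.2672 + €10.668 = €14.94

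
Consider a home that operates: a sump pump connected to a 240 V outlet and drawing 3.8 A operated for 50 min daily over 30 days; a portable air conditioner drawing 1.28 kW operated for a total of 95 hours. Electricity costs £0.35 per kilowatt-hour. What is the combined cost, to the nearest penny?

£50.54

sump pump: Power = 3.8 A × 240 V = 912 W = 0.912 kW
sump pump: Runtime = 50 min × 30 = 1500 min = 25 h
sump pump: 0.912 kW × 25 h = 22.8 kWh
portable air conditioner: 1.28 kW × 95 h = 121.6 kWh
Total energy = 144.4 kWh
Cost = 144.4 × £0.35 = £50.54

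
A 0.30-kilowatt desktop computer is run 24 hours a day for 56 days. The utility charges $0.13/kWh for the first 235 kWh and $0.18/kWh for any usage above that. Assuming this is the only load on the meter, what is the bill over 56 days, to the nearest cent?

Runtime = 24 h × 56 = 1344 h
Energy = 0.3 kW × 1344 h = 403.2 kWh
Tier 1 (0–235 kWh): 235 × $0.13 = $30.55
Above 235 kWh: 168.2 × $0.18 = $30.276
Bill = $60.83

$60.83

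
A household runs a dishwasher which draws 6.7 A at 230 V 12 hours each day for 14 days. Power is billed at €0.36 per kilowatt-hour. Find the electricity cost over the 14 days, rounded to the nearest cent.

€93.20

Power = 6.7 A × 230 V = 1541 W = 1.541 kW
Runtime = 12 h/day × 14 days = 168 h
Energy = 1.541 kW × 168 h = 258.888 kWh
Cost = 258.888 kWh × €0.36/kWh = €93.20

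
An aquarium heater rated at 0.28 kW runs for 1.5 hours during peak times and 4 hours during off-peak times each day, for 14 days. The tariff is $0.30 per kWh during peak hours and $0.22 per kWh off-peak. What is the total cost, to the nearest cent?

Peak energy = 0.28 kW × 1.5 h × 14 = 5.88 kWh
Off-peak energy = 0.28 kW × 4 h × 14 = 15.68 kWh
Cost = 5.88 × $0.30 + 15.68 × $0.22 = $1.764 + $3.4496 = $5.21

$5.21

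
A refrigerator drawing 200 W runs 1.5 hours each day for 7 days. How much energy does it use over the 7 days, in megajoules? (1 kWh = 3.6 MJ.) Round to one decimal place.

7.6 MJ

Runtime = 1.5 h/day × 7 days = 10.5 h
Energy = 0.2 kW × 10.5 h = 2.1 kWh
= 2.1 × 3.6 MJ = 7.6 MJ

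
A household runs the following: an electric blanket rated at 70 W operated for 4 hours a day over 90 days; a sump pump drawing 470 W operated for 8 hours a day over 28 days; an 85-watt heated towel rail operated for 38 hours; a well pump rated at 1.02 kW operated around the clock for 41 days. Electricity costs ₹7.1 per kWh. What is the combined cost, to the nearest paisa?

₹8075.47

electric blanket: Runtime = 4 h/day × 90 days = 360 h
electric blanket: 0.07 kW × 360 h = 25.2 kWh
sump pump: Runtime = 8 h/day × 28 days = 224 h
sump pump: 0.47 kW × 224 h = 105.28 kWh
heated towel rail: 0.085 kW × 38 h = 3.23 kWh
well pump: Runtime = 24 h × 41 = 984 h
well pump: 1.02 kW × 984 h = 1003.68 kWh
Total energy = 1137.39 kWh
Cost = 1137.39 × ₹7.1 = ₹8075.47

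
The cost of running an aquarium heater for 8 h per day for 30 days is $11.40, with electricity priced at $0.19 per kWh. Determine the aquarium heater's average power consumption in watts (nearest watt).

Energy = $11.40 ÷ $0.19/kWh = 60 kWh
Runtime = 8 h/day × 30 days = 240 h
Power = 60 kWh ÷ 240 h = 0.25 kW = 250 W

250 W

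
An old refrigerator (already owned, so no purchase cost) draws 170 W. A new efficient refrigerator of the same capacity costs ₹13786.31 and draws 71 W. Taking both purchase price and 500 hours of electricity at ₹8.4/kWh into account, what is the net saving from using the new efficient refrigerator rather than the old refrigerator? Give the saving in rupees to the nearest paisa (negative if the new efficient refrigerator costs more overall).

-₹13370.51

old refrigerator: ₹0.00 + (170/1000) kW × 500 h × ₹8.4 = ₹0.00 + ₹714 = ₹714
new efficient refrigerator: ₹13786.31 + (71/1000) kW × 500 h × ₹8.4 = ₹13786.31 + ₹298.2 = ₹14084.51
Saving = ₹714 − ₹14084.51 = −₹13370.51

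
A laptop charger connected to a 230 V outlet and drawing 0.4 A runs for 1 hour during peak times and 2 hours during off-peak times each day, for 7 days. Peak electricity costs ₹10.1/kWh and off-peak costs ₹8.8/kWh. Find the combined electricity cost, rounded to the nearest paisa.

Power = 0.4 A × 230 V = 92 W = 0.092 kW
Peak energy = 0.092 kW × 1 h × 7 = 0.644 kWh
Off-peak energy = 0.092 kW × 2 h × 7 = 1.288 kWh
Cost = 0.644 × ₹10.1 + 1.288 × ₹8.8 = ₹6.5044 + ₹11.3344 = ₹17.84

₹17.84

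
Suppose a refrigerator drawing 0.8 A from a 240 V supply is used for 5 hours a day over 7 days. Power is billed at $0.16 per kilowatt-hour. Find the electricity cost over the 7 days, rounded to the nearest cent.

Power = 0.8 A × 240 V = 192 W = 0.192 kW
Runtime = 5 h/day × 7 days = 35 h
Energy = 0.192 kW × 35 h = 6.72 kWh
Cost = 6.72 kWh × $0.16/kWh = $1.08

$1.08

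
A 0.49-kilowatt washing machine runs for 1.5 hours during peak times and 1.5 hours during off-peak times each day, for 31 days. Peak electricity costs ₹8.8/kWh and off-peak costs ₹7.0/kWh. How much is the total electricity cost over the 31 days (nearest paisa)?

₹360.00

Peak energy = 0.49 kW × 1.5 h × 31 = 22.785 kWh
Off-peak energy = 0.49 kW × 1.5 h × 31 = 22.785 kWh
Cost = 22.785 × ₹8.8 + 22.785 × ₹7.0 = ₹200.508 + ₹159.495 = ₹360.00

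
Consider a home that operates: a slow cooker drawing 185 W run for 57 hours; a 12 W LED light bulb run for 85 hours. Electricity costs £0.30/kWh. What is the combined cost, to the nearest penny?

£3.47

slow cooker: 0.185 kW × 57 h = 10.545 kWh
LED light bulb: 0.012 kW × 85 h = 1.02 kWh
Total energy = 11.565 kWh
Cost = 11.565 × £0.30 = £3.47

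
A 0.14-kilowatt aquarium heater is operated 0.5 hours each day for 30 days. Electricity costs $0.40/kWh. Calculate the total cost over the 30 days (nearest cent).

Runtime = 0.5 h/day × 30 days = 15 h
Energy = 0.14 kW × 15 h = 2.1 kWh
Cost = 2.1 kWh × $0.40/kWh = $0.84

$0.84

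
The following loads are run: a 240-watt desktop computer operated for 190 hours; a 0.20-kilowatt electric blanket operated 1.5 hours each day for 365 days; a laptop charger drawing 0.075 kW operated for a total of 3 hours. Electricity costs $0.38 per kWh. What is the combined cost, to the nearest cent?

$59.02

desktop computer: 0.24 kW × 190 h = 45.6 kWh
electric blanket: Runtime = 1.5 h/day × 365 days = 547.5 h
electric blanket: 0.2 kW × 547.5 h = 109.5 kWh
laptop charger: 0.075 kW × 3 h = 0.225 kWh
Total energy = 155.325 kWh
Cost = 155.325 × $0.38 = $59.02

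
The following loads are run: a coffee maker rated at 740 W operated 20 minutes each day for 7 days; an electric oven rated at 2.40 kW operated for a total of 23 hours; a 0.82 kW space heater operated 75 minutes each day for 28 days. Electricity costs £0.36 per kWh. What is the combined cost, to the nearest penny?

£30.83

coffee maker: Runtime = 20 min × 7 = 140 min = 2.333333… h
coffee maker: 0.74 kW × 2.333333… h = 1.726666… kWh
electric oven: 2.4 kW × 23 h = 55.2 kWh
space heater: Runtime = 75 min × 28 = 2100 min = 35 h
space heater: 0.82 kW × 35 h = 28.7 kWh
Total energy = 85.626666… kWh
Cost = 85.626666… × £0.36 = £30.83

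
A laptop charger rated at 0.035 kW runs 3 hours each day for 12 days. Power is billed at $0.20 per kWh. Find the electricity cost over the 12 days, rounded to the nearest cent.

Runtime = 3 h/day × 12 days = 36 h
Energy = 0.035 kW × 36 h = 1.26 kWh
Cost = 1.26 kWh × $0.20/kWh = $0.25

$0.25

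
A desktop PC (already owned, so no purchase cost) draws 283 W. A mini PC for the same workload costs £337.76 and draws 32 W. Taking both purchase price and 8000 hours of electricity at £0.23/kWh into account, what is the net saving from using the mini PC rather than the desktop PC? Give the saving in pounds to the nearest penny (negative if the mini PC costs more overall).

£124.08

desktop PC: £0.00 + (283/1000) kW × 8000 h × £0.23 = £0.00 + £520.72 = £520.72
mini PC: £337.76 + (32/1000) kW × 8000 h × £0.23 = £337.76 + £58.88 = £396.64
Saving = £520.72 − £396.64 = £124.08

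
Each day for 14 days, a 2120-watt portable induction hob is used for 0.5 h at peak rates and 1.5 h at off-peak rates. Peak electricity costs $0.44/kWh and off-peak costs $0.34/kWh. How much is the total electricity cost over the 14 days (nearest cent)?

Peak energy = 2.12 kW × 0.5 h × 14 = 14.84 kWh
Off-peak energy = 2.12 kW × 1.5 h × 14 = 44.52 kWh
Cost = 14.84 × $0.44 + 44.52 × $0.34 = $6.5296 + $15.1368 = $21.67

$21.67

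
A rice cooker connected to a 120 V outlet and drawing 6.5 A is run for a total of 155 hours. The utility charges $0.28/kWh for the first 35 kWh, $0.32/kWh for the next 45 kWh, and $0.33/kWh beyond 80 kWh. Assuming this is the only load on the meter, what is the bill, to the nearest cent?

$37.70

Power = 6.5 A × 120 V = 780 W = 0.78 kW
Energy = 0.78 kW × 155 h = 120.9 kWh
Tier 1 (0–35 kWh): 35 × $0.28 = $9.8
Tier 2 (35–80 kWh): 45 × $0.32 = $14.4
Above 80 kWh: 40.9 × $0.33 = $13.497
Bill = $37.70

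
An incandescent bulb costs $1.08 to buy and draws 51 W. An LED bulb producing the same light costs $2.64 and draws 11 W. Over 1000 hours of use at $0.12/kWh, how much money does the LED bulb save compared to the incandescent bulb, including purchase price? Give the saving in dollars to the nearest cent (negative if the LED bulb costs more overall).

incandescent bulb: $1.08 + (51/1000) kW × 1000 h × $0.12 = $1.08 + $6.12 = $7.2
LED bulb: $2.64 + (11/1000) kW × 1000 h × $0.12 = $2.64 + $1.32 = $3.96
Saving = $7.2 − $3.96 = $3.24

$3.24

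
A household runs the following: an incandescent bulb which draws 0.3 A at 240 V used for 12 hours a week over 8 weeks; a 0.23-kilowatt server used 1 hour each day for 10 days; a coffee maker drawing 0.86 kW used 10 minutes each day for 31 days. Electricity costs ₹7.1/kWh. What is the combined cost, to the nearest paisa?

₹96.95

incandescent bulb: Power = 0.3 A × 240 V = 72 W = 0.072 kW
incandescent bulb: Runtime = 12 h/week × 8 weeks = 96 h
incandescent bulb: 0.072 kW × 96 h = 6.912 kWh
server: Runtime = 1 h/day × 10 days = 10 h
server: 0.23 kW × 10 h = 2.3 kWh
coffee maker: Runtime = 10 min × 31 = 310 min = 5.166666… h
coffee maker: 0.86 kW × 5.166666… h = 4.443333… kWh
Total energy = 13.655333… kWh
Cost = 13.655333… × ₹7.1 = ₹96.95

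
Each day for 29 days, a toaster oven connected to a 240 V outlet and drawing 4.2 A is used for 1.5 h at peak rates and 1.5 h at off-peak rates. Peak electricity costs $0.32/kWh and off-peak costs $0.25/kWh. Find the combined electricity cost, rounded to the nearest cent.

Power = 4.2 A × 240 V = 1008 W = 1.008 kW
Peak energy = 1.008 kW × 1.5 h × 29 = 43.848 kWh
Off-peak energy = 1.008 kW × 1.5 h × 29 = 43.848 kWh
Cost = 43.848 × $0.32 + 43.848 × $0.25 = $14.03136 + $10.962 = $24.99

$24.99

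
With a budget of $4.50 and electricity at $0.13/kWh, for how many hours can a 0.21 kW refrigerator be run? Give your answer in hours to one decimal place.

164.8 h

Energy available = $4.50 ÷ $0.13/kWh = 34.6154 kWh
Hours = 34.6154 kWh ÷ 0.21 kW = 164.8 h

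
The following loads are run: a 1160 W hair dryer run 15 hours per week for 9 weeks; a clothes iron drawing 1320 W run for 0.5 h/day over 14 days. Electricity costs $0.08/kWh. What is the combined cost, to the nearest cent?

hair dryer: Runtime = 15 h/week × 9 weeks = 135 h
hair dryer: 1.16 kW × 135 h = 156.6 kWh
clothes iron: Runtime = 0.5 h/day × 14 days = 7 h
clothes iron: 1.32 kW × 7 h = 9.24 kWh
Total energy = 165.84 kWh
Cost = 165.84 × $0.08 = $13.27

$13.27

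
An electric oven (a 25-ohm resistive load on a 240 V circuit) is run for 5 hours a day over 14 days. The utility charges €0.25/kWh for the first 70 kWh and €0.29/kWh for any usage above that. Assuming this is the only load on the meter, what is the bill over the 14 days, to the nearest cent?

Power = V²/R = 240²/25 = 2304 W = 2.304 kW
Runtime = 5 h/day × 14 days = 70 h
Energy = 2.304 kW × 70 h = 161.28 kWh
Tier 1 (0–70 kWh): 70 × €0.25 = €17.5
Above 70 kWh: 91.28 × €0.29 = €26.4712
Bill = €43.97

€43.97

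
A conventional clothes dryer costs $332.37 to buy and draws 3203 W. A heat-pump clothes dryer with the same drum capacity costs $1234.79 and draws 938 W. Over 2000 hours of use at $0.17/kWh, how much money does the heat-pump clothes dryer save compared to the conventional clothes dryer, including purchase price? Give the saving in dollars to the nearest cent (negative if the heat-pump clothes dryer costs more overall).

conventional clothes dryer: $332.37 + (3203/1000) kW × 2000 h × $0.17 = $332.37 + $1089.02 = $1421.39
heat-pump clothes dryer: $1234.79 + (938/1000) kW × 2000 h × $0.17 = $1234.79 + $318.92 = $1553.71
Saving = $1421.39 − $1553.71 = −$132.32

-$132.32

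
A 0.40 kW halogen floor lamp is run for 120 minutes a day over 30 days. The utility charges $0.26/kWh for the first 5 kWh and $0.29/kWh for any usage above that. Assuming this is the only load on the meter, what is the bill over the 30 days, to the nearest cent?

$6.81

Runtime = 120 min × 30 = 3600 min = 60 h
Energy = 0.4 kW × 60 h = 24 kWh
Tier 1 (0–5 kWh): 5 × $0.26 = $1.3
Above 5 kWh: 19 × $0.29 = $5.51
Bill = $6.81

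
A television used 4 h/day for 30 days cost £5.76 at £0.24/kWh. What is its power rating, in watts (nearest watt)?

200 W

Energy = £5.76 ÷ £0.24/kWh = 24 kWh
Runtime = 4 h/day × 30 days = 120 h
Power = 24 kWh ÷ 120 h = 0.2 kW = 200 W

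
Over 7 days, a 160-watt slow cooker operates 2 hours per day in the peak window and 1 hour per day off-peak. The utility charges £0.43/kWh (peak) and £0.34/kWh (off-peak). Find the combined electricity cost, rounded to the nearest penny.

Peak energy = 0.16 kW × 2 h × 7 = 2.24 kWh
Off-peak energy = 0.16 kW × 1 h × 7 = 1.12 kWh
Cost = 2.24 × £0.43 + 1.12 × £0.34 = £0.9632 + £0.3808 = £1.34

£1.34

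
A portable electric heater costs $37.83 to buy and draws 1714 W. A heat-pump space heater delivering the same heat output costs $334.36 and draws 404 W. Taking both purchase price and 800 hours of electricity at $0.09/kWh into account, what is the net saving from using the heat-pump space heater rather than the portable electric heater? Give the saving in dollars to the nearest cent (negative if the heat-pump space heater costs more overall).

portable electric heater: $37.83 + (1714/1000) kW × 800 h × $0.09 = $37.83 + $123.408 = $161.238
heat-pump space heater: $334.36 + (404/1000) kW × 800 h × $0.09 = $334.36 + $29.088 = $363.448
Saving = $161.238 − $363.448 = −$202.21

-$202.21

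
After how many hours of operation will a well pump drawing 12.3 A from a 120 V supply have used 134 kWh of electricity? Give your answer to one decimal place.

90.8 h

Power = 12.3 A × 120 V = 1476 W = 1.476 kW
Hours = 134 kWh ÷ 1.476 kW = 90.8 h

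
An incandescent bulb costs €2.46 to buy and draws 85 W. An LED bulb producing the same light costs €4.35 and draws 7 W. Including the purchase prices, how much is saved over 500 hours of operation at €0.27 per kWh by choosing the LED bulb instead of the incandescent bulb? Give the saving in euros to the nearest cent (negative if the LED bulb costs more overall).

incandescent bulb: €2.46 + (85/1000) kW × 500 h × €0.27 = €2.46 + €11.475 = €13.935
LED bulb: €4.35 + (7/1000) kW × 500 h × €0.27 = €4.35 + €0.945 = €5.295
Saving = €13.935 − €5.295 = €8.64

€8.64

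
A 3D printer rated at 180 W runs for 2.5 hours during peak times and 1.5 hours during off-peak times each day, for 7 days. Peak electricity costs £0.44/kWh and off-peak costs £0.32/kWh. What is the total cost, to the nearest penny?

Peak energy = 0.18 kW × 2.5 h × 7 = 3.15 kWh
Off-peak energy = 0.18 kW × 1.5 h × 7 = 1.89 kWh
Cost = 3.15 × £0.44 + 1.89 × £0.32 = £1.386 + £0.6048 = £1.99

£1.99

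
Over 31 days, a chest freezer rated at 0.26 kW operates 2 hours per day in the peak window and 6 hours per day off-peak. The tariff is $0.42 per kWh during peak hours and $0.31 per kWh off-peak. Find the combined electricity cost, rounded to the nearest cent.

Peak energy = 0.26 kW × 2 h × 31 = 16.12 kWh
Off-peak energy = 0.26 kW × 6 h × 31 = 48.36 kWh
Cost = 16.12 × $0.42 + 48.36 × $0.31 = $6.7704 + $14.9916 = $21.76

$21.76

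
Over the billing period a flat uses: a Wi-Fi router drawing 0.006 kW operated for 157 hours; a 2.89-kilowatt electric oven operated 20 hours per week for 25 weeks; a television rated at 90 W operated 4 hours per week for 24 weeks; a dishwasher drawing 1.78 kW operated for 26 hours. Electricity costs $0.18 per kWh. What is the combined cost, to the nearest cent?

Wi-Fi router: 0.006 kW × 157 h = 0.942 kWh
electric oven: Runtime = 20 h/week × 25 weeks = 500 h
electric oven: 2.89 kW × 500 h = 1445 kWh
television: Runtime = 4 h/week × 24 weeks = 96 h
television: 0.09 kW × 96 h = 8.64 kWh
dishwasher: 1.78 kW × 26 h = 46.28 kWh
Total energy = 1500.862 kWh
Cost = 1500.862 × $0.18 = $270.16

$270.16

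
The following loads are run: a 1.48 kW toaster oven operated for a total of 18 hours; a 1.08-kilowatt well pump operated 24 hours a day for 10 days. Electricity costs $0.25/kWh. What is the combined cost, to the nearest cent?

toaster oven: 1.48 kW × 18 h = 26.64 kWh
well pump: Runtime = 24 h × 10 = 240 h
well pump: 1.08 kW × 240 h = 259.2 kWh
Total energy = 285.84 kWh
Cost = 285.84 × $0.25 = $71.46

$71.46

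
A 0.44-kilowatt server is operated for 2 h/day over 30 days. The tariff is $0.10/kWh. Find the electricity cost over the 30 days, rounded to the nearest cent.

$2.64

Runtime = 2 h/day × 30 days = 60 h
Energy = 0.44 kW × 60 h = 26.4 kWh
Cost = 26.4 kWh × $0.10/kWh = $2.64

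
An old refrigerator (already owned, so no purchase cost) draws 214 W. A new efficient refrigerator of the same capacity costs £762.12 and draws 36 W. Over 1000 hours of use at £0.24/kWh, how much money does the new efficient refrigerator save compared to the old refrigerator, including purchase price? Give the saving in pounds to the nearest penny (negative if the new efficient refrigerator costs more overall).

old refrigerator: £0.00 + (214/1000) kW × 1000 h × £0.24 = £0.00 + £51.36 = £51.36
new efficient refrigerator: £762.12 + (36/1000) kW × 1000 h × £0.24 = £762.12 + £8.64 = £770.76
Saving = £51.36 − £770.76 = −£719.4

-£719.40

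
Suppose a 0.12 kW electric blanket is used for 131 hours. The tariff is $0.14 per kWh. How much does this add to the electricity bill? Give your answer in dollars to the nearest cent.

Energy = 0.12 kW × 131 h = 15.72 kWh
Cost = 15.72 kWh × $0.14/kWh = $2.20

$2.20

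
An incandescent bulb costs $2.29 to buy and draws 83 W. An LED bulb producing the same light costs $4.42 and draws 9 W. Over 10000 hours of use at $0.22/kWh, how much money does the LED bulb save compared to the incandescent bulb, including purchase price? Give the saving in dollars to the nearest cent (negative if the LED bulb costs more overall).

$160.67

incandescent bulb: $2.29 + (83/1000) kW × 10000 h × $0.22 = $2.29 + $182.6 = $184.89
LED bulb: $4.42 + (9/1000) kW × 10000 h × $0.22 = $4.42 + $19.8 = $24.22
Saving = $184.89 − $24.22 = $160.67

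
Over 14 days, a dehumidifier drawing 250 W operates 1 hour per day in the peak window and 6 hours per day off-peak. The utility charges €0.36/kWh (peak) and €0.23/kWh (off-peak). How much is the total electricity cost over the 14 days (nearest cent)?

€6.09

Peak energy = 0.25 kW × 1 h × 14 = 3.5 kWh
Off-peak energy = 0.25 kW × 6 h × 14 = 21 kWh
Cost = 3.5 × €0.36 + 21 × €0.23 = €1.26 + €4.83 = €6.09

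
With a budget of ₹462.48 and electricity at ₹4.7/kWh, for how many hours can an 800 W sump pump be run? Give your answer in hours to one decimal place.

123.0 h

Energy available = ₹462.48 ÷ ₹4.7/kWh = 98.4 kWh
Hours = 98.4 kWh ÷ 0.8 kW = 123.0 h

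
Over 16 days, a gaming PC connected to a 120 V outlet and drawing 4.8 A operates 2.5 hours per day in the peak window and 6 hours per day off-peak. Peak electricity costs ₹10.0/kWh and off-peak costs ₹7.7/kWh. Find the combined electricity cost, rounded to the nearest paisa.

Power = 4.8 A × 120 V = 576 W = 0.576 kW
Peak energy = 0.576 kW × 2.5 h × 16 = 23.04 kWh
Off-peak energy = 0.576 kW × 6 h × 16 = 55.296 kWh
Cost = 23.04 × ₹10.0 + 55.296 × ₹7.7 = ₹230.4 + ₹425.7792 = ₹656.18

₹656.18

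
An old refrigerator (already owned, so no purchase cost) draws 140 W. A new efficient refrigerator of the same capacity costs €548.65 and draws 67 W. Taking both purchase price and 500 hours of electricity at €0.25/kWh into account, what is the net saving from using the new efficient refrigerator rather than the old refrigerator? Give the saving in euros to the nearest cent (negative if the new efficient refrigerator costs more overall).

old refrigerator: €0.00 + (140/1000) kW × 500 h × €0.25 = €0.00 + €17.5 = €17.5
new efficient refrigerator: €548.65 + (67/1000) kW × 500 h × €0.25 = €548.65 + €8.375 = €557.025
Saving = €17.5 − €557.025 = −€539.525 → -€539.53

-€539.53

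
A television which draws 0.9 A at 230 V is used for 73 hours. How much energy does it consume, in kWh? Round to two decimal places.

Power = 0.9 A × 230 V = 207 W = 0.207 kW
Energy = 0.207 kW × 73 h = 15.111 kWh ≈ 15.11 kWh

15.11 kWh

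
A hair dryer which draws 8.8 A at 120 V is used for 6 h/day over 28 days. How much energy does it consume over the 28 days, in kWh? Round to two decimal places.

Power = 8.8 A × 120 V = 1056 W = 1.056 kW
Runtime = 6 h/day × 28 days = 168 h
Energy = 1.056 kW × 168 h = 177.408 kWh ≈ 177.41 kWh

177.41 kWh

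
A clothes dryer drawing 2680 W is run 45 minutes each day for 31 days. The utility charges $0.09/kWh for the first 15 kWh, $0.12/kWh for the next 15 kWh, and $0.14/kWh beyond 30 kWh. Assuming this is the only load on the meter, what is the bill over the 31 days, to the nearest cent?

$7.67

Runtime = 45 min × 31 = 1395 min = 23.25 h
Energy = 2.68 kW × 23.25 h = 62.31 kWh
Tier 1 (0–15 kWh): 15 × $0.09 = $1.35
Tier 2 (15–30 kWh): 15 × $0.12 = $1.8
Above 30 kWh: 32.31 × $0.14 = $4.5234
Bill = $7.67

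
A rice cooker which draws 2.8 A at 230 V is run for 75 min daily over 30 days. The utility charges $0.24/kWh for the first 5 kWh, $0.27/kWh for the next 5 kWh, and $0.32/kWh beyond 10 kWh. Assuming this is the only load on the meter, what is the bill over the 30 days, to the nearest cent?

$7.08

Power = 2.8 A × 230 V = 644 W = 0.644 kW
Runtime = 75 min × 30 = 2250 min = 37.5 h
Energy = 0.644 kW × 37.5 h = 24.15 kWh
Tier 1 (0–5 kWh): 5 × $0.24 = $1.2
Tier 2 (5–10 kWh): 5 × $0.27 = $1.35
Above 10 kWh: 14.15 × $0.32 = $4.528
Bill = $7.08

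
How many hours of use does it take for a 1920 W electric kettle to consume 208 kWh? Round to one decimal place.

108.3 h

Hours = 208 kWh ÷ 1.92 kW = 108.3 h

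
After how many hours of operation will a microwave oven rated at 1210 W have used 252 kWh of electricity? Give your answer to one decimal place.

Hours = 252 kWh ÷ 1.21 kW = 208.3 h

208.3 h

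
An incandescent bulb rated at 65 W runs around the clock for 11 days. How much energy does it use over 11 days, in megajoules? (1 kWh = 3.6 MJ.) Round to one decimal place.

61.8 MJ

Runtime = 24 h × 11 = 264 h
Energy = 0.065 kW × 264 h = 17.16 kWh
= 17.16 × 3.6 MJ = 61.8 MJ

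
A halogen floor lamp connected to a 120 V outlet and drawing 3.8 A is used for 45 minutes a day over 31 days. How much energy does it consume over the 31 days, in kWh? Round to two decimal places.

Power = 3.8 A × 120 V = 456 W = 0.456 kW
Runtime = 45 min × 31 = 1395 min = 23.25 h
Energy = 0.456 kW × 23.25 h = 10.602 kWh ≈ 10.60 kWh

10.60 kWh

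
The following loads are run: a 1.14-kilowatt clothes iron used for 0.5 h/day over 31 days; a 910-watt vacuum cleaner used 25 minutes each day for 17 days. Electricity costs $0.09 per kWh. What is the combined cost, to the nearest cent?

clothes iron: Runtime = 0.5 h/day × 31 days = 15.5 h
clothes iron: 1.14 kW × 15.5 h = 17.67 kWh
vacuum cleaner: Runtime = 25 min × 17 = 425 min = 7.083333… h
vacuum cleaner: 0.91 kW × 7.083333… h = 6.445833… kWh
Total energy = 24.115833… kWh
Cost = 24.115833… × $0.09 = $2.17

$2.17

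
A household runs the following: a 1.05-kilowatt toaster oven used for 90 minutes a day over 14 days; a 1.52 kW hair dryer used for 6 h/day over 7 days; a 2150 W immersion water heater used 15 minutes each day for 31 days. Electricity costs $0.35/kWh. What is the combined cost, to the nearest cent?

$35.89

toaster oven: Runtime = 90 min × 14 = 1260 min = 21 h
toaster oven: 1.05 kW × 21 h = 22.05 kWh
hair dryer: Runtime = 6 h/day × 7 days = 42 h
hair dryer: 1.52 kW × 42 h = 63.84 kWh
immersion water heater: Runtime = 15 min × 31 = 465 min = 7.75 h
immersion water heater: 2.15 kW × 7.75 h = 16.6625 kWh
Total energy = 102.5525 kWh
Cost = 102.5525 × $0.35 = $35.89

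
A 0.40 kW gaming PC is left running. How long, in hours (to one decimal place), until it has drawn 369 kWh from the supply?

922.5 h

Hours = 369 kWh ÷ 0.4 kW = 922.5 h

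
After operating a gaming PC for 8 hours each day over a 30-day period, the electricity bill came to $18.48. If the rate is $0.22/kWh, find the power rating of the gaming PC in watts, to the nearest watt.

350 W

Energy = $18.48 ÷ $0.22/kWh = 84 kWh
Runtime = 8 h/day × 30 days = 240 h
Power = 84 kWh ÷ 240 h = 0.35 kW = 350 W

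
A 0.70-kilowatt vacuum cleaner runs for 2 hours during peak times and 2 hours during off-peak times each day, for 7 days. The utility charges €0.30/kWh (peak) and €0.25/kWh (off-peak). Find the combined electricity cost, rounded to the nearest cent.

Peak energy = 0.7 kW × 2 h × 7 = 9.8 kWh
Off-peak energy = 0.7 kW × 2 h × 7 = 9.8 kWh
Cost = 9.8 × €0.30 + 9.8 × €0.25 = €2.94 + €2.45 = €5.39

€5.39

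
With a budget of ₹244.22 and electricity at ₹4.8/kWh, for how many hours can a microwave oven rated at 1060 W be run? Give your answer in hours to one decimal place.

Energy available = ₹244.22 ÷ ₹4.8/kWh = 50.8792 kWh
Hours = 50.8792 kWh ÷ 1.06 kW = 48.0 h

48.0 h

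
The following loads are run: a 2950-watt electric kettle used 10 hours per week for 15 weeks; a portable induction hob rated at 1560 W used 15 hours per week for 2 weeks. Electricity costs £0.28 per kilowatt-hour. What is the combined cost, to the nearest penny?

£137.00

electric kettle: Runtime = 10 h/week × 15 weeks = 150 h
electric kettle: 2.95 kW × 150 h = 442.5 kWh
portable induction hob: Runtime = 15 h/week × 2 weeks = 30 h
portable induction hob: 1.56 kW × 30 h = 46.8 kWh
Total energy = 489.3 kWh
Cost = 489.3 × £0.28 = £137.00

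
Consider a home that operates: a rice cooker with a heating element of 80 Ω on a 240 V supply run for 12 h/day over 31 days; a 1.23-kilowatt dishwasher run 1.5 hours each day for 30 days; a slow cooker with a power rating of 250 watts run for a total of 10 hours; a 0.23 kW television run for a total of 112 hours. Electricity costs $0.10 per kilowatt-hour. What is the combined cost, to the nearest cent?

$35.15

rice cooker: Power = V²/R = 240²/80 = 720 W = 0.72 kW
rice cooker: Runtime = 12 h/day × 31 days = 372 h
rice cooker: 0.72 kW × 372 h = 267.84 kWh
dishwasher: Runtime = 1.5 h/day × 30 days = 45 h
dishwasher: 1.23 kW × 45 h = 55.35 kWh
slow cooker: 0.25 kW × 10 h = 2.5 kWh
television: 0.23 kW × 112 h = 25.76 kWh
Total energy = 351.45 kWh
Cost = 351.45 × $0.10 = $35.15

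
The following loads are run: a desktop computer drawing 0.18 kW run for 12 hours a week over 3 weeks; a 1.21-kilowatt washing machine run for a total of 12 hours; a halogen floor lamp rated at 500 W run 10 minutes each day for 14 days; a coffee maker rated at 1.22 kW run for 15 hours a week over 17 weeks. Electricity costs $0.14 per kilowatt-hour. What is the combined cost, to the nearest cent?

$46.66

desktop computer: Runtime = 12 h/week × 3 weeks = 36 h
desktop computer: 0.18 kW × 36 h = 6.48 kWh
washing machine: 1.21 kW × 12 h = 14.52 kWh
halogen floor lamp: Runtime = 10 min × 14 = 140 min = 2.333333… h
halogen floor lamp: 0.5 kW × 2.333333… h = 1.166666… kWh
coffee maker: Runtime = 15 h/week × 17 weeks = 255 h
coffee maker: 1.22 kW × 255 h = 311.1 kWh
Total energy = 333.266666… kWh
Cost = 333.266666… × $0.14 = $46.66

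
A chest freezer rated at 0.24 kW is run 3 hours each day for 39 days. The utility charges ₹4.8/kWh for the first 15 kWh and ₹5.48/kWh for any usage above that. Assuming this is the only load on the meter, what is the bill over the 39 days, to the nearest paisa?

Runtime = 3 h/day × 39 days = 117 h
Energy = 0.24 kW × 117 h = 28.08 kWh
Tier 1 (0–15 kWh): 15 × ₹4.8 = ₹72
Above 15 kWh: 13.08 × ₹5.48 = ₹71.6784
Bill = ₹143.68

₹143.68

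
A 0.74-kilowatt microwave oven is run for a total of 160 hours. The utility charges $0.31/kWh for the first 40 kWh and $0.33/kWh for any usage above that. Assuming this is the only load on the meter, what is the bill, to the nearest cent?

$38.27

Energy = 0.74 kW × 160 h = 118.4 kWh
Tier 1 (0–40 kWh): 40 × $0.31 = $12.4
Above 40 kWh: 78.4 × $0.33 = $25.872
Bill = $38.27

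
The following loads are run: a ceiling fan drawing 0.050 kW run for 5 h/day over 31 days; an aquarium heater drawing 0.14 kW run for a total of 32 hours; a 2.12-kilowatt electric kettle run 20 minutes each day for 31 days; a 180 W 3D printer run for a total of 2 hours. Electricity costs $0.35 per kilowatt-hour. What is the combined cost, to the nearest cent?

ceiling fan: Runtime = 5 h/day × 31 days = 155 h
ceiling fan: 0.05 kW × 155 h = 7.75 kWh
aquarium heater: 0.14 kW × 32 h = 4.48 kWh
electric kettle: Runtime = 20 min × 31 = 620 min = 10.333333… h
electric kettle: 2.12 kW × 10.333333… h = 21.906666… kWh
3D printer: 0.18 kW × 2 h = 0.36 kWh
Total energy = 34.496666… kWh
Cost = 34.496666… × $0.35 = $12.07

$12.07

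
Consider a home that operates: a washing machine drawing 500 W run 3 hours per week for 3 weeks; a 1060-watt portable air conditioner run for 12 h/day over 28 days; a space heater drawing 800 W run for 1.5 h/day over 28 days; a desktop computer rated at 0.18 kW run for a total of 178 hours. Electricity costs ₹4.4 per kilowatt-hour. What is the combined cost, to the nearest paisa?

washing machine: Runtime = 3 h/week × 3 weeks = 9 h
washing machine: 0.5 kW × 9 h = 4.5 kWh
portable air conditioner: Runtime = 12 h/day × 28 days = 336 h
portable air conditioner: 1.06 kW × 336 h = 356.16 kWh
space heater: Runtime = 1.5 h/day × 28 days = 42 h
space heater: 0.8 kW × 42 h = 33.6 kWh
desktop computer: 0.18 kW × 178 h = 32.04 kWh
Total energy = 426.3 kWh
Cost = 426.3 × ₹4.4 = ₹1875.72

₹1875.72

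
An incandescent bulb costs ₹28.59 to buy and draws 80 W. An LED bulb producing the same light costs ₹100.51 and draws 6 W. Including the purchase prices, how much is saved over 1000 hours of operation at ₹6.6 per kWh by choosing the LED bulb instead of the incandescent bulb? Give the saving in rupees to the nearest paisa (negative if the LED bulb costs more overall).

₹416.48

incandescent bulb: ₹28.59 + (80/1000) kW × 1000 h × ₹6.6 = ₹28.59 + ₹528 = ₹556.59
LED bulb: ₹100.51 + (6/1000) kW × 1000 h × ₹6.6 = ₹100.51 + ₹39.6 = ₹140.11
Saving = ₹556.59 − ₹140.11 = ₹416.48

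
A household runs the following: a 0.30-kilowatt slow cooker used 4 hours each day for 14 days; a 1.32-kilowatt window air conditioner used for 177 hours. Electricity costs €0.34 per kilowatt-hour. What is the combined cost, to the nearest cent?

slow cooker: Runtime = 4 h/day × 14 days = 56 h
slow cooker: 0.3 kW × 56 h = 16.8 kWh
window air conditioner: 1.32 kW × 177 h = 233.64 kWh
Total energy = 250.44 kWh
Cost = 250.44 × €0.34 = €85.15

€85.15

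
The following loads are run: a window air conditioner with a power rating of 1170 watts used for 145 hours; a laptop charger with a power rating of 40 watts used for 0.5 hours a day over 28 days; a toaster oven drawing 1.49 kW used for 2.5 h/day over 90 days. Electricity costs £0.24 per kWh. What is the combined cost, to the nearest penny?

£121.31

window air conditioner: 1.17 kW × 145 h = 169.65 kWh
laptop charger: Runtime = 0.5 h/day × 28 days = 14 h
laptop charger: 0.04 kW × 14 h = 0.56 kWh
toaster oven: Runtime = 2.5 h/day × 90 days = 225 h
toaster oven: 1.49 kW × 225 h = 335.25 kWh
Total energy = 505.46 kWh
Cost = 505.46 × £0.24 = £121.31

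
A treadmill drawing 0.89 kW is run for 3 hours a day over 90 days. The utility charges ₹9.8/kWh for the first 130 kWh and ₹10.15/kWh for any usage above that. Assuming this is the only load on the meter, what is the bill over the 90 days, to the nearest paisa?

Runtime = 3 h/day × 90 days = 270 h
Energy = 0.89 kW × 270 h = 240.3 kWh
Tier 1 (0–130 kWh): 130 × ₹9.8 = ₹1274
Above 130 kWh: 110.3 × ₹10.15 = ₹1119.545
Bill = ₹2393.55

₹2393.55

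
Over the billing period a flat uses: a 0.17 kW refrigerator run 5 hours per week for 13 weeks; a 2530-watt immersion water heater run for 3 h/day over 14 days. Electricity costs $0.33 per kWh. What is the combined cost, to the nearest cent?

$38.71

refrigerator: Runtime = 5 h/week × 13 weeks = 65 h
refrigerator: 0.17 kW × 65 h = 11.05 kWh
immersion water heater: Runtime = 3 h/day × 14 days = 42 h
immersion water heater: 2.53 kW × 42 h = 106.26 kWh
Total energy = 117.31 kWh
Cost = 117.31 × $0.33 = $38.71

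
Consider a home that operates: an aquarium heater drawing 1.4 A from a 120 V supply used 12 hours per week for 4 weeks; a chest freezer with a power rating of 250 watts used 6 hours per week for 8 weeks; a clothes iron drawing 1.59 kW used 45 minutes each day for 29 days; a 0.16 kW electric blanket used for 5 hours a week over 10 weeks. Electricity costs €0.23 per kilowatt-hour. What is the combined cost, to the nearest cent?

€14.41

aquarium heater: Power = 1.4 A × 120 V = 168 W = 0.168 kW
aquarium heater: Runtime = 12 h/week × 4 weeks = 48 h
aquarium heater: 0.168 kW × 48 h = 8.064 kWh
chest freezer: Runtime = 6 h/week × 8 weeks = 48 h
chest freezer: 0.25 kW × 48 h = 12 kWh
clothes iron: Runtime = 45 min × 29 = 1305 min = 21.75 h
clothes iron: 1.59 kW × 21.75 h = 34.5825 kWh
electric blanket: Runtime = 5 h/week × 10 weeks = 50 h
electric blanket: 0.16 kW × 50 h = 8 kWh
Total energy = 62.6465 kWh
Cost = 62.6465 × €0.23 = €14.41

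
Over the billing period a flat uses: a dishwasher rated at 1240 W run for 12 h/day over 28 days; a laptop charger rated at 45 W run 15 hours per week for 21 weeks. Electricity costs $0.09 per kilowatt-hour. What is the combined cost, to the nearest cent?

dishwasher: Runtime = 12 h/day × 28 days = 336 h
dishwasher: 1.24 kW × 336 h = 416.64 kWh
laptop charger: Runtime = 15 h/week × 21 weeks = 315 h
laptop charger: 0.045 kW × 315 h = 14.175 kWh
Total energy = 430.815 kWh
Cost = 430.815 × $0.09 = $38.77

$38.77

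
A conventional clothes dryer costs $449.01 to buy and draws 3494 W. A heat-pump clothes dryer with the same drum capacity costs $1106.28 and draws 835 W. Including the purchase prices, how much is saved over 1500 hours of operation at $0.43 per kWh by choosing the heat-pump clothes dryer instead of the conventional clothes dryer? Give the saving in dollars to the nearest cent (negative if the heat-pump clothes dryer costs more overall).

conventional clothes dryer: $449.01 + (3494/1000) kW × 1500 h × $0.43 = $449.01 + $2253.63 = $2702.64
heat-pump clothes dryer: $1106.28 + (835/1000) kW × 1500 h × $0.43 = $1106.28 + $538.575 = $1644.855
Saving = $2702.64 − $1644.855 = $1057.785 → $1057.79

$1057.79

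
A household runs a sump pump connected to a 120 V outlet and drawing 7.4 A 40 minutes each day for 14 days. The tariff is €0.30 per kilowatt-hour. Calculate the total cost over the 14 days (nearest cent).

Power = 7.4 A × 120 V = 888 W = 0.888 kW
Runtime = 40 min × 14 = 560 min = 9.333333… h
Energy = 0.888 kW × 9.333333… h = 8.288 kWh
Cost = 8.288 kWh × €0.30/kWh = €2.49

€2.49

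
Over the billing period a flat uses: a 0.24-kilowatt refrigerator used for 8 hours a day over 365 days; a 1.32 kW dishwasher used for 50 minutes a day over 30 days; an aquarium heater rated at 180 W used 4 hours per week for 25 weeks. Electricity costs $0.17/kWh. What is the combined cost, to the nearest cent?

$127.81

refrigerator: Runtime = 8 h/day × 365 days = 2920 h
refrigerator: 0.24 kW × 2920 h = 700.8 kWh
dishwasher: Runtime = 50 min × 30 = 1500 min = 25 h
dishwasher: 1.32 kW × 25 h = 33 kWh
aquarium heater: Runtime = 4 h/week × 25 weeks = 100 h
aquarium heater: 0.18 kW × 100 h = 18 kWh
Total energy = 751.8 kWh
Cost = 751.8 × $0.17 = $127.81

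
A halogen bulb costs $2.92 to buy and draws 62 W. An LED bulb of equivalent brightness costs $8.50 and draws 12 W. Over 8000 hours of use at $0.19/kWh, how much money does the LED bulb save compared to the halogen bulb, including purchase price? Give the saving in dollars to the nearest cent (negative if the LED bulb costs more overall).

$70.42

halogen bulb: $2.92 + (62/1000) kW × 8000 h × $0.19 = $2.92 + $94.24 = $97.16
LED bulb: $8.50 + (12/1000) kW × 8000 h × $0.19 = $8.50 + $18.24 = $26.74
Saving = $97.16 − $26.74 = $70.42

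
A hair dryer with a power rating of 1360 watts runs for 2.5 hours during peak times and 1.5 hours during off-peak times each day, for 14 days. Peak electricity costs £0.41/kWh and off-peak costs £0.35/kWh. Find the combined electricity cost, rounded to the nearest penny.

Peak energy = 1.36 kW × 2.5 h × 14 = 47.6 kWh
Off-peak energy = 1.36 kW × 1.5 h × 14 = 28.56 kWh
Cost = 47.6 × £0.41 + 28.56 × £0.35 = £19.516 + £9.996 = £29.51

£29.51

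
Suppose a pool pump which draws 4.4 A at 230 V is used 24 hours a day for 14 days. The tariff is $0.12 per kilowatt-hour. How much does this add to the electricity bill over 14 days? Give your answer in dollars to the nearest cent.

Power = 4.4 A × 230 V = 1012 W = 1.012 kW
Runtime = 24 h × 14 = 336 h
Energy = 1.012 kW × 336 h = 340.032 kWh
Cost = 340.032 kWh × $0.12/kWh = $40.80

$40.80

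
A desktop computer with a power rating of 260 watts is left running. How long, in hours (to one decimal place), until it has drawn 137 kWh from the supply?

Hours = 137 kWh ÷ 0.26 kW = 526.9 h

526.9 h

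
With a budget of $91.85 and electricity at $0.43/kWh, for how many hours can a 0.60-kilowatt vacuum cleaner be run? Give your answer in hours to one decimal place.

Energy available = $91.85 ÷ $0.43/kWh = 213.6047 kWh
Hours = 213.6047 kWh ÷ 0.6 kW = 356.0 h

356.0 h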